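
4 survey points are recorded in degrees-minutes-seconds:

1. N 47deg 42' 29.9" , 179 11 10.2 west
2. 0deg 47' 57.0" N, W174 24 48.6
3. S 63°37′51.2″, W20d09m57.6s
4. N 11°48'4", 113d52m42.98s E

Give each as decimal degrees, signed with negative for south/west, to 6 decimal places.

Point 1:
  Lat: 47° + 42/60 + 29.9/3600 = 47 + 0.700000 + 0.008306 = 47.7083056
  N ⇒ keep positive
  λ: 11′ + 10.2″ = 11.17000′; 179 + 11.17000/60 = 179.1861667
  W → negative
Point 2:
  Lat: 0° + 47/60 + 57/3600 = 0 + 0.783333 + 0.015833 = 0.7991667
  N → positive
  Lon: 24′ + 48.6″ = 24.81000′; 174 + 24.81000/60 = 174.4135000
  hemisphere W, so the sign is −
Point 3:
  Lat: 63° + 37/60 + 51.2/3600 = 63 + 0.616667 + 0.014222 = 63.6308889
  hemisphere S, so the sign is −
  λ: 20 + 9/60 + 57.6/3600 = 20.1660000
  hemisphere W, so the sign is −
Point 4:
  Lat: 11 + 48/60 + 4/3600 = 11.8011111
  N → positive
  Longitude: 113° + 52/60 + 42.98/3600 = 113 + 0.866667 + 0.011939 = 113.8786056
  E → positive

1. 47.708306, -179.186167
2. 0.799167, -174.413500
3. -63.630889, -20.166000
4. 11.801111, 113.878606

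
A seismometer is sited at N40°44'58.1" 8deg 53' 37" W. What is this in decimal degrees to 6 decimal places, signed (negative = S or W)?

φ: 44′ + 58.1″ = 44.96833′; 40 + 44.96833/60 = 40.7494722
N ⇒ keep positive
Longitude: 53′ + 37″ = 53.61667′; 8 + 53.61667/60 = 8.8936111
W ⇒ negate

40.749472, -8.893611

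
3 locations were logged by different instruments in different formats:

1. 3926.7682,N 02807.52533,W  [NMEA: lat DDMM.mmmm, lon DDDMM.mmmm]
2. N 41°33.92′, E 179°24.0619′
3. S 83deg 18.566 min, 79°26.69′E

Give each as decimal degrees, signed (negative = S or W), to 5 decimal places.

1. 39.44614, -28.12542
2. 41.56533, 179.40103
3. -83.30943, 79.44483

Point 1:
  Latitude: split at 2 digits → 39° and 26.7682′; 39 + 26.7682/60 = 39.446137
  N → positive
  Longitude: degrees = first 3 digits = 28, minutes = 7.52533; 28 + 7.52533/60 = 28.125422
  W ⇒ negate
Point 2:
  Latitude: 41 + 33.92/60 = 41.565333
  N ⇒ keep positive
  Longitude: 179 + 24.0619/60 = 179.401032
  E ⇒ keep positive
Point 3:
  Lat: 83 + 18.566/60 = 83.309433
  S ⇒ negate
  Lon: 79 + 26.69/60 = 79.444833
  E ⇒ keep positive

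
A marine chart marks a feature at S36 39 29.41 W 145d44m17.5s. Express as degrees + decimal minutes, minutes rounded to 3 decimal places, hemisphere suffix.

36° 39.490′ S, 145° 44.292′ W

Latitude: 39 + 29.41/60 = 39.49017′
λ: 44 + 17.5/60 = 44.29167′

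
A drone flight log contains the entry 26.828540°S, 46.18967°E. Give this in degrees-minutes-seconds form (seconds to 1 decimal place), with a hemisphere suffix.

26°49′42.7″ S, 46°11′22.8″ E

Latitude: 0.828540 × 60 = 49.71240′ → 49′, remainder × 60 = 42.744″
Lon: 0.189670 × 60 = 11.38020′ → 11′, remainder × 60 = 22.812″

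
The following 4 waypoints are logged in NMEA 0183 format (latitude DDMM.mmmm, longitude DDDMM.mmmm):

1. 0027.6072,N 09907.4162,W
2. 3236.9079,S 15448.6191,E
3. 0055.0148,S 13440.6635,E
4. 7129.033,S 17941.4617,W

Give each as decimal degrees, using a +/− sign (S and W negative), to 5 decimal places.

Point 1:
  Lat: split at 2 digits → 00° and 27.6072′; 0 + 27.6072/60 = 0.460120
  N ⇒ keep positive
  Lon: split at 3 digits → 099° and 7.4162′; 99 + 7.4162/60 = 99.123603
  W → negative
Point 2:
  Lat: degrees = first 2 digits = 32, minutes = 36.9079; 32 + 36.9079/60 = 32.615132
  S → negative
  Longitude: degrees = first 3 digits = 154, minutes = 48.6191; 154 + 48.6191/60 = 154.810318
  E ⇒ keep positive
Point 3:
  Latitude: degrees = first 2 digits = 0, minutes = 55.0148; 0 + 55.0148/60 = 0.916913
  S ⇒ negate
  Lon: split at 3 digits → 134° and 40.6635′; 134 + 40.6635/60 = 134.677725
  E ⇒ keep positive
Point 4:
  Latitude: degrees = first 2 digits = 71, minutes = 29.033; 71 + 29.033/60 = 71.483883
  hemisphere S, so the sign is −
  λ: split at 3 digits → 179° and 41.4617′; 179 + 41.4617/60 = 179.691028
  hemisphere W, so the sign is −

1. 0.46012, -99.12360
2. -32.61513, 154.81032
3. -0.91691, 134.67773
4. -71.48388, -179.69103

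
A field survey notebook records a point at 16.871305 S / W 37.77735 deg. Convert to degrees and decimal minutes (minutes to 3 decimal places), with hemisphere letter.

16° 52.278′ S, 37° 46.641′ W

Latitude: fractional part 0.871305 → 52.27830 minutes
Longitude: minutes = (37.777350 − 37) × 60 = 46.64100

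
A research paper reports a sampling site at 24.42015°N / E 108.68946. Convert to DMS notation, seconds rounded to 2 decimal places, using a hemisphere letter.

24°25′12.54″ N, 108°41′22.06″ E

Lat: whole degrees 24; 25.20900′ → 25′ and 12.5400″
Lon: 0.689460 × 60 = 41.36760′ → 41′, remainder × 60 = 22.0560″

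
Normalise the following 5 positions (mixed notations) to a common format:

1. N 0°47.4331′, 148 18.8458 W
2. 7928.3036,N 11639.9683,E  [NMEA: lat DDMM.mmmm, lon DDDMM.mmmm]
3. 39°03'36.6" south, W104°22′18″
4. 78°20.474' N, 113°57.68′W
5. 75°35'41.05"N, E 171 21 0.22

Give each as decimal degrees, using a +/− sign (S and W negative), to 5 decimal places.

1. 0.79055, -148.31410
2. 79.47173, 116.66614
3. -39.06017, -104.37167
4. 78.34123, -113.96133
5. 75.59474, 171.35006

Point 1:
  Lat: 0 + 47.4331/60 = 0.790552
  N ⇒ keep positive
  λ: 148 + 18.8458/60 = 148.314097
  W → negative
Point 2:
  Lat: split at 2 digits → 79° and 28.3036′; 79 + 28.3036/60 = 79.471727
  N ⇒ keep positive
  Longitude: split at 3 digits → 116° and 39.9683′; 116 + 39.9683/60 = 116.666138
  E → positive
Point 3:
  Lat: 39 + 3/60 + 36.6/3600 = 39.060167
  S → negative
  Lon: 104 + 22/60 + 18/3600 = 104.371667
  W → negative
Point 4:
  Lat: 20.474′ = 0.341233°; total 78.341233
  N → positive
  Lon: 113 + 57.68/60 = 113.961333
  W → negative
Point 5:
  Latitude: 75° + 35/60 + 41.05/3600 = 75 + 0.583333 + 0.011403 = 75.594736
  N → positive
  λ: 171° + 21/60 + 0.22/3600 = 171 + 0.350000 + 0.000061 = 171.350061
  E ⇒ keep positive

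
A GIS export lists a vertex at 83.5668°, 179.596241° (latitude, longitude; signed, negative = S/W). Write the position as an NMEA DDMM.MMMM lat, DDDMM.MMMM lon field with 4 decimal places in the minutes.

8334.0080,N / 17935.7745,E

Latitude: 83° + 0.566800 × 60 = 83° 34.008000′
Longitude: 179° + 0.596241 × 60 = 179° 35.774460′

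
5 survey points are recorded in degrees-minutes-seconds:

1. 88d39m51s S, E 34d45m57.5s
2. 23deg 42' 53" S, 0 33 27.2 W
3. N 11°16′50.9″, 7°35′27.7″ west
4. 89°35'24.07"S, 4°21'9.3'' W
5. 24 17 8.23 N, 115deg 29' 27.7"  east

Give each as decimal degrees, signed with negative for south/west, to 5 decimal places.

1. -88.66417, 34.76597
2. -23.71472, -0.55756
3. 11.28081, -7.59103
4. -89.59002, -4.35258
5. 24.28562, 115.49103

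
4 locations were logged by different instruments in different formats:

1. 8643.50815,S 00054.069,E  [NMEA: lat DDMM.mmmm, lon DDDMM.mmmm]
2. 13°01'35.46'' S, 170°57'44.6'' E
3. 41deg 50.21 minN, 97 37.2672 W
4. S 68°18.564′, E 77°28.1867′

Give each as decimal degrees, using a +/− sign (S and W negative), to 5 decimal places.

Point 1:
  Lat: split at 2 digits → 86° and 43.50815′; 86 + 43.50815/60 = 86.725136
  S → negative
  λ: split at 3 digits → 000° and 54.069′; 0 + 54.069/60 = 0.901150
  E ⇒ keep positive
Point 2:
  Latitude: 13 + 1/60 + 35.46/3600 = 13.026517
  S → negative
  Lon: 170° + 57/60 + 44.6/3600 = 170 + 0.950000 + 0.012389 = 170.962389
  E ⇒ keep positive
Point 3:
  Lat: 50.21′ = 0.836833°; total 41.836833
  N ⇒ keep positive
  Longitude: 97 + 37.2672/60 = 97.621120
  W ⇒ negate
Point 4:
  Latitude: 68 + 18.564/60 = 68.309400
  S ⇒ negate
  λ: 77 + 28.1867/60 = 77.469778
  E → positive

1. -86.72514, 0.90115
2. -13.02652, 170.96239
3. 41.83683, -97.62112
4. -68.30940, 77.46978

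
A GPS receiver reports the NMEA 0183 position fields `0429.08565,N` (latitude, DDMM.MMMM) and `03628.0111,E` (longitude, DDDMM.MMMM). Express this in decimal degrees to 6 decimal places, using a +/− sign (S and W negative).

4.484761, 36.466852

Latitude: split at 2 digits → 04° and 29.08565′; 4 + 29.08565/60 = 4.4847608
N ⇒ keep positive
Lon: degrees = first 3 digits = 36, minutes = 28.0111; 36 + 28.0111/60 = 36.4668517
E → positive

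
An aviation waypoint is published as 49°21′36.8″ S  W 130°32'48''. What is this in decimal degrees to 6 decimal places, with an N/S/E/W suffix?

49.360222° S, 130.546667° W

Latitude: 49 + 21/60 + 36.8/3600 = 49.3602222
λ: 130 + 32/60 + 48/3600 = 130.5466667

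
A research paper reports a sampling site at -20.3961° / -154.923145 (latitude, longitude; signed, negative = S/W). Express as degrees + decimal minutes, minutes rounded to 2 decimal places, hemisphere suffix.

20° 23.77′ S, 154° 55.39′ W

Latitude is negative → S; |value| = 20.396100
Latitude: minutes = (20.396100 − 20) × 60 = 23.7660
Longitude is negative → W; |value| = 154.923145
Longitude: fractional part 0.923145 → 55.3887 minutes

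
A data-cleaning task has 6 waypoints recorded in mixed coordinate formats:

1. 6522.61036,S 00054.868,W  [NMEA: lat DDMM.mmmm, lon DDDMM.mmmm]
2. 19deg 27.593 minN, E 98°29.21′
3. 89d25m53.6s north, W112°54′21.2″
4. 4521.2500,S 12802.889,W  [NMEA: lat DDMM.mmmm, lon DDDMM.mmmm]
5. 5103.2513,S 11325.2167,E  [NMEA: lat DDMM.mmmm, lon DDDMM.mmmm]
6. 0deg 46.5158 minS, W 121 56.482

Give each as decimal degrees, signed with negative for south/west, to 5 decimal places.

Point 1:
  φ: degrees = first 2 digits = 65, minutes = 22.61036; 65 + 22.61036/60 = 65.376839
  S → negative
  Longitude: degrees = first 3 digits = 0, minutes = 54.868; 0 + 54.868/60 = 0.914467
  hemisphere W, so the sign is −
Point 2:
  Lat: 19 + 27.593/60 = 19.459883
  N → positive
  Lon: 98 + 29.21/60 = 98.486833
  E ⇒ keep positive
Point 3:
  Latitude: 89 + 25/60 + 53.6/3600 = 89.431556
  N → positive
  λ: 112 + 54/60 + 21.2/3600 = 112.905889
  W → negative
Point 4:
  Lat: split at 2 digits → 45° and 21.25′; 45 + 21.25/60 = 45.354167
  S ⇒ negate
  λ: split at 3 digits → 128° and 2.889′; 128 + 2.889/60 = 128.048150
  W ⇒ negate
Point 5:
  Lat: split at 2 digits → 51° and 3.2513′; 51 + 3.2513/60 = 51.054188
  hemisphere S, so the sign is −
  Lon: degrees = first 3 digits = 113, minutes = 25.2167; 113 + 25.2167/60 = 113.420278
  E ⇒ keep positive
Point 6:
  φ: 0 + 46.5158/60 = 0.775263
  S ⇒ negate
  Lon: 121 + 56.482/60 = 121.941367
  hemisphere W, so the sign is −

1. -65.37684, -0.91447
2. 19.45988, 98.48683
3. 89.43156, -112.90589
4. -45.35417, -128.04815
5. -51.05419, 113.42028
6. -0.77526, -121.94137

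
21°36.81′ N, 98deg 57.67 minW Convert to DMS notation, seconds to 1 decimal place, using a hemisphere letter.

Latitude: 36.81000′ → 36′ and 0.81000 × 60 = 48.600″
Longitude: 57.67000′ → 57′ and 0.67000 × 60 = 40.200″

21°36′48.6″ N, 98°57′40.2″ W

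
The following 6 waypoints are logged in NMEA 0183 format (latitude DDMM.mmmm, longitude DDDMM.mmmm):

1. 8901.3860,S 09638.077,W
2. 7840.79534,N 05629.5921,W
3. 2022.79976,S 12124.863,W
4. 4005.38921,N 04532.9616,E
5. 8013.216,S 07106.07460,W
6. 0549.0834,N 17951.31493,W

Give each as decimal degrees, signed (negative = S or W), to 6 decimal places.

1. -89.023100, -96.634617
2. 78.679922, -56.493202
3. -20.379996, -121.414383
4. 40.089820, 45.549360
5. -80.220267, -71.101243
6. 5.818057, -179.855249

Point 1:
  Lat: split at 2 digits → 89° and 1.386′; 89 + 1.386/60 = 89.0231000
  S → negative
  Longitude: split at 3 digits → 096° and 38.077′; 96 + 38.077/60 = 96.6346167
  hemisphere W, so the sign is −
Point 2:
  Latitude: split at 2 digits → 78° and 40.79534′; 78 + 40.79534/60 = 78.6799223
  N → positive
  Lon: split at 3 digits → 056° and 29.5921′; 56 + 29.5921/60 = 56.4932017
  W ⇒ negate
Point 3:
  Lat: degrees = first 2 digits = 20, minutes = 22.79976; 20 + 22.79976/60 = 20.3799960
  S ⇒ negate
  Lon: degrees = first 3 digits = 121, minutes = 24.863; 121 + 24.863/60 = 121.4143833
  W ⇒ negate
Point 4:
  Lat: split at 2 digits → 40° and 5.38921′; 40 + 5.38921/60 = 40.0898202
  N ⇒ keep positive
  Lon: split at 3 digits → 045° and 32.9616′; 45 + 32.9616/60 = 45.5493600
  E ⇒ keep positive
Point 5:
  Latitude: split at 2 digits → 80° and 13.216′; 80 + 13.216/60 = 80.2202667
  S → negative
  Lon: split at 3 digits → 071° and 6.0746′; 71 + 6.0746/60 = 71.1012433
  W ⇒ negate
Point 6:
  φ: split at 2 digits → 05° and 49.0834′; 5 + 49.0834/60 = 5.8180567
  N ⇒ keep positive
  Lon: split at 3 digits → 179° and 51.31493′; 179 + 51.31493/60 = 179.8552488
  W → negative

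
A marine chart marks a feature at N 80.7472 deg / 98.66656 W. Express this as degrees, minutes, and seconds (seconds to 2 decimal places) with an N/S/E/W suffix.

80°44′49.92″ N, 98°39′59.62″ W

Latitude: 0.747200 × 60 = 44.83200′ → 44′, remainder × 60 = 49.9200″
Longitude: whole degrees 98; 39.99360′ → 39′ and 59.6160″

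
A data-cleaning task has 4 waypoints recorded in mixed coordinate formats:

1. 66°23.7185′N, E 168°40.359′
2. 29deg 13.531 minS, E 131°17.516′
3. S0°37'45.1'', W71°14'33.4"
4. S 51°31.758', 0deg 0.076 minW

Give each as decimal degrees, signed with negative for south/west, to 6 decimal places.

1. 66.395308, 168.672650
2. -29.225517, 131.291933
3. -0.629194, -71.242611
4. -51.529300, -0.001267

Point 1:
  φ: 23.7185′ = 0.395308°; total 66.3953083
  N ⇒ keep positive
  λ: 40.359′ = 0.672650°; total 168.6726500
  E ⇒ keep positive
Point 2:
  Latitude: 13.531′ = 0.225517°; total 29.2255167
  S → negative
  Lon: 131 + 17.516/60 = 131.2919333
  E → positive
Point 3:
  φ: 37′ + 45.1″ = 37.75167′; 0 + 37.75167/60 = 0.6291944
  S ⇒ negate
  λ: 71 + 14/60 + 33.4/3600 = 71.2426111
  W ⇒ negate
Point 4:
  φ: 51 + 31.758/60 = 51.5293000
  hemisphere S, so the sign is −
  Lon: 0.076′ = 0.001267°; total 0.0012667
  W ⇒ negate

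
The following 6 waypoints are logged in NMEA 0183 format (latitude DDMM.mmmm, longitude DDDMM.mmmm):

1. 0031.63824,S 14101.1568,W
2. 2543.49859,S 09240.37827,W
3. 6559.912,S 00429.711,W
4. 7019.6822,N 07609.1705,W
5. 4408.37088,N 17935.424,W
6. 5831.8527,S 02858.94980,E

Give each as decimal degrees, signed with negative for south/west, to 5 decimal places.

Point 1:
  Latitude: degrees = first 2 digits = 0, minutes = 31.63824; 0 + 31.63824/60 = 0.527304
  S → negative
  Lon: degrees = first 3 digits = 141, minutes = 1.1568; 141 + 1.1568/60 = 141.019280
  W → negative
Point 2:
  Lat: degrees = first 2 digits = 25, minutes = 43.49859; 25 + 43.49859/60 = 25.724977
  S ⇒ negate
  Longitude: degrees = first 3 digits = 92, minutes = 40.37827; 92 + 40.37827/60 = 92.672971
  hemisphere W, so the sign is −
Point 3:
  φ: degrees = first 2 digits = 65, minutes = 59.912; 65 + 59.912/60 = 65.998533
  hemisphere S, so the sign is −
  λ: degrees = first 3 digits = 4, minutes = 29.711; 4 + 29.711/60 = 4.495183
  W → negative
Point 4:
  Lat: split at 2 digits → 70° and 19.6822′; 70 + 19.6822/60 = 70.328037
  N ⇒ keep positive
  Longitude: degrees = first 3 digits = 76, minutes = 9.1705; 76 + 9.1705/60 = 76.152842
  W → negative
Point 5:
  Lat: degrees = first 2 digits = 44, minutes = 8.37088; 44 + 8.37088/60 = 44.139515
  N → positive
  Lon: split at 3 digits → 179° and 35.424′; 179 + 35.424/60 = 179.590400
  W → negative
Point 6:
  φ: degrees = first 2 digits = 58, minutes = 31.8527; 58 + 31.8527/60 = 58.530878
  S → negative
  λ: split at 3 digits → 028° and 58.9498′; 28 + 58.9498/60 = 28.982497
  E ⇒ keep positive

1. -0.52730, -141.01928
2. -25.72498, -92.67297
3. -65.99853, -4.49518
4. 70.32804, -76.15284
5. 44.13951, -179.59040
6. -58.53088, 28.98250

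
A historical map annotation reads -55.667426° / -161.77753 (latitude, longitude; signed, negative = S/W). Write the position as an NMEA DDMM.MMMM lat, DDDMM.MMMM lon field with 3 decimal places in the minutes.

Latitude is negative → S; |value| = 55.667426
φ: fractional part 0.667426 → 40.04556 minutes
Longitude is negative → W; |value| = 161.777530
λ: minutes = (161.777530 − 161) × 60 = 46.65180

5540.046,S / 16146.652,W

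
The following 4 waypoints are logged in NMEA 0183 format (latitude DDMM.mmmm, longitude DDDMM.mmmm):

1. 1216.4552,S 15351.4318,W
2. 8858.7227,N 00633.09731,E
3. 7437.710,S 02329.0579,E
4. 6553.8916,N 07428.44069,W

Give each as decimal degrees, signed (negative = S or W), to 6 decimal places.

Point 1:
  Lat: degrees = first 2 digits = 12, minutes = 16.4552; 12 + 16.4552/60 = 12.2742533
  S ⇒ negate
  Lon: degrees = first 3 digits = 153, minutes = 51.4318; 153 + 51.4318/60 = 153.8571967
  W → negative
Point 2:
  Latitude: degrees = first 2 digits = 88, minutes = 58.7227; 88 + 58.7227/60 = 88.9787117
  N → positive
  Longitude: split at 3 digits → 006° and 33.09731′; 6 + 33.09731/60 = 6.5516218
  E → positive
Point 3:
  φ: degrees = first 2 digits = 74, minutes = 37.71; 74 + 37.71/60 = 74.6285000
  hemisphere S, so the sign is −
  Longitude: split at 3 digits → 023° and 29.0579′; 23 + 29.0579/60 = 23.4842983
  E → positive
Point 4:
  φ: split at 2 digits → 65° and 53.8916′; 65 + 53.8916/60 = 65.8981933
  N ⇒ keep positive
  Lon: split at 3 digits → 074° and 28.44069′; 74 + 28.44069/60 = 74.4740115
  W → negative

1. -12.274253, -153.857197
2. 88.978712, 6.551622
3. -74.628500, 23.484298
4. 65.898193, -74.474012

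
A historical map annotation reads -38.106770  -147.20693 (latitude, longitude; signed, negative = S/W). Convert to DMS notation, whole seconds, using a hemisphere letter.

38°06′24″ S, 147°12′25″ W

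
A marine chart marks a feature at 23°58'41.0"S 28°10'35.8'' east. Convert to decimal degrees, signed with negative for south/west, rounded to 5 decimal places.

Lat: 58′ + 41″ = 58.68333′; 23 + 58.68333/60 = 23.978056
hemisphere S, so the sign is −
Lon: 28 + 10/60 + 35.8/3600 = 28.176611
E ⇒ keep positive

-23.97806, 28.17661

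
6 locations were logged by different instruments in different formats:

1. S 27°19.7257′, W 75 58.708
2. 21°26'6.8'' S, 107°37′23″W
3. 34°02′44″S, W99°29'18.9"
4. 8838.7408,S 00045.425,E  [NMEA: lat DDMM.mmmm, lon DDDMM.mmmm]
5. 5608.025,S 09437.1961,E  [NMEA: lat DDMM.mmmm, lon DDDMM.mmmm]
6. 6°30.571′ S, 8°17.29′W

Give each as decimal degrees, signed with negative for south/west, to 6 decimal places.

Point 1:
  Lat: 27 + 19.7257/60 = 27.3287617
  S → negative
  Lon: 75 + 58.708/60 = 75.9784667
  hemisphere W, so the sign is −
Point 2:
  Lat: 21° + 26/60 + 6.8/3600 = 21 + 0.433333 + 0.001889 = 21.4352222
  S ⇒ negate
  λ: 107 + 37/60 + 23/3600 = 107.6230556
  W ⇒ negate
Point 3:
  Lat: 34 + 2/60 + 44/3600 = 34.0455556
  S → negative
  λ: 99 + 29/60 + 18.9/3600 = 99.4885833
  hemisphere W, so the sign is −
Point 4:
  φ: degrees = first 2 digits = 88, minutes = 38.7408; 88 + 38.7408/60 = 88.6456800
  hemisphere S, so the sign is −
  λ: degrees = first 3 digits = 0, minutes = 45.425; 0 + 45.425/60 = 0.7570833
  E ⇒ keep positive
Point 5:
  Latitude: degrees = first 2 digits = 56, minutes = 8.025; 56 + 8.025/60 = 56.1337500
  S → negative
  Longitude: split at 3 digits → 094° and 37.1961′; 94 + 37.1961/60 = 94.6199350
  E → positive
Point 6:
  φ: 6 + 30.571/60 = 6.5095167
  hemisphere S, so the sign is −
  λ: 17.29′ = 0.288167°; total 8.2881667
  W ⇒ negate

1. -27.328762, -75.978467
2. -21.435222, -107.623056
3. -34.045556, -99.488583
4. -88.645680, 0.757083
5. -56.133750, 94.619935
6. -6.509517, -8.288167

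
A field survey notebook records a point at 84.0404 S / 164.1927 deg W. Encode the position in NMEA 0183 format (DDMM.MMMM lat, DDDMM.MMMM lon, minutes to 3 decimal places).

φ: fractional part 0.040400 → 2.42400 minutes
λ: minutes = (164.192700 − 164) × 60 = 11.56200

8402.424,S / 16411.562,W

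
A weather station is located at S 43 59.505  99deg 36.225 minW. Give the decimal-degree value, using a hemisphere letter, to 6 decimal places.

43.991750° S, 99.603750° W

Lat: 59.505′ = 0.991750°; total 43.9917500
Longitude: 99 + 36.225/60 = 99.6037500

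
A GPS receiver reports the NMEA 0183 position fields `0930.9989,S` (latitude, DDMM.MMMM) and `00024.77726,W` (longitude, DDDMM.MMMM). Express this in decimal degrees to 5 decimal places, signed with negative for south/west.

-9.51665, -0.41295

Latitude: degrees = first 2 digits = 9, minutes = 30.9989; 9 + 30.9989/60 = 9.516648
S ⇒ negate
Longitude: split at 3 digits → 000° and 24.77726′; 0 + 24.77726/60 = 0.412954
hemisphere W, so the sign is −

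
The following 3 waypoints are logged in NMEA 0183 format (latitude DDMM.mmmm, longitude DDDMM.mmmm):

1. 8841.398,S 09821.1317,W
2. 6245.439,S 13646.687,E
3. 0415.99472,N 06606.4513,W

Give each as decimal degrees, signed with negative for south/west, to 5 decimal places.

1. -88.68997, -98.35220
2. -62.75732, 136.77812
3. 4.26658, -66.10752

Point 1:
  φ: degrees = first 2 digits = 88, minutes = 41.398; 88 + 41.398/60 = 88.689967
  S → negative
  Longitude: split at 3 digits → 098° and 21.1317′; 98 + 21.1317/60 = 98.352195
  W → negative
Point 2:
  Lat: split at 2 digits → 62° and 45.439′; 62 + 45.439/60 = 62.757317
  S → negative
  λ: degrees = first 3 digits = 136, minutes = 46.687; 136 + 46.687/60 = 136.778117
  E ⇒ keep positive
Point 3:
  φ: split at 2 digits → 04° and 15.99472′; 4 + 15.99472/60 = 4.266579
  N → positive
  Lon: split at 3 digits → 066° and 6.4513′; 66 + 6.4513/60 = 66.107522
  W ⇒ negate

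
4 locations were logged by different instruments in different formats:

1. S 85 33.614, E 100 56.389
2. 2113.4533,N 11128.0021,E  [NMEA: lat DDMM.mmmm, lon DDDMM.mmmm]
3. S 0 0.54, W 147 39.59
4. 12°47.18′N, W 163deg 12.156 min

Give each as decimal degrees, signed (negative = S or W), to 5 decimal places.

1. -85.56023, 100.93982
2. 21.22422, 111.46670
3. -0.00900, -147.65983
4. 12.78633, -163.20260

Point 1:
  Latitude: 85 + 33.614/60 = 85.560233
  S → negative
  Longitude: 100 + 56.389/60 = 100.939817
  E → positive
Point 2:
  Lat: split at 2 digits → 21° and 13.4533′; 21 + 13.4533/60 = 21.224222
  N → positive
  Lon: split at 3 digits → 111° and 28.0021′; 111 + 28.0021/60 = 111.466702
  E ⇒ keep positive
Point 3:
  φ: 0 + 0.54/60 = 0.009000
  S → negative
  Lon: 39.59′ = 0.659833°; total 147.659833
  hemisphere W, so the sign is −
Point 4:
  φ: 12 + 47.18/60 = 12.786333
  N ⇒ keep positive
  Longitude: 12.156′ = 0.202600°; total 163.202600
  W ⇒ negate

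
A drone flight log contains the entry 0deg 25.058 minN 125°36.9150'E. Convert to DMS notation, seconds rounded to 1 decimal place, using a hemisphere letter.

0°25′3.5″ N, 125°36′54.9″ E

Lat: fractional minutes 0.05800 × 60 = 3.480″
λ: fractional minutes 0.91500 × 60 = 54.900″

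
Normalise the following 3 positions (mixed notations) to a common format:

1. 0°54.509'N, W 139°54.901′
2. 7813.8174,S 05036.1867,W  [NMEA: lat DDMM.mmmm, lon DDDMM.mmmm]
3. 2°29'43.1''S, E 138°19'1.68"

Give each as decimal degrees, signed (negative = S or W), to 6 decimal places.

1. 0.908483, -139.915017
2. -78.230290, -50.603112
3. -2.495306, 138.317133

Point 1:
  Latitude: 54.509′ = 0.908483°; total 0.9084833
  N ⇒ keep positive
  λ: 54.901′ = 0.915017°; total 139.9150167
  W ⇒ negate
Point 2:
  Latitude: split at 2 digits → 78° and 13.8174′; 78 + 13.8174/60 = 78.2302900
  S ⇒ negate
  λ: split at 3 digits → 050° and 36.1867′; 50 + 36.1867/60 = 50.6031117
  hemisphere W, so the sign is −
Point 3:
  Lat: 2 + 29/60 + 43.1/3600 = 2.4953056
  S ⇒ negate
  Longitude: 138 + 19/60 + 1.68/3600 = 138.3171333
  E ⇒ keep positive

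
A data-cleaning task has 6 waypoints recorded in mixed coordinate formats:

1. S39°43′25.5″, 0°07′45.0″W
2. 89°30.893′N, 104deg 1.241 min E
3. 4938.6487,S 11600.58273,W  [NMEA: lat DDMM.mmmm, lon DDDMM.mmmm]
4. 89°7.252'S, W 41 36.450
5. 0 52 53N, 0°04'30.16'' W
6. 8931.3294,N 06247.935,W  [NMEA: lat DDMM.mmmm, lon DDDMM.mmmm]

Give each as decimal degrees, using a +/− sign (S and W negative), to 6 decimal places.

Point 1:
  Latitude: 39° + 43/60 + 25.5/3600 = 39 + 0.716667 + 0.007083 = 39.7237500
  hemisphere S, so the sign is −
  λ: 0° + 7/60 + 45/3600 = 0 + 0.116667 + 0.012500 = 0.1291667
  W → negative
Point 2:
  Latitude: 30.893′ = 0.514883°; total 89.5148833
  N ⇒ keep positive
  λ: 104 + 1.241/60 = 104.0206833
  E ⇒ keep positive
Point 3:
  φ: degrees = first 2 digits = 49, minutes = 38.6487; 49 + 38.6487/60 = 49.6441450
  S ⇒ negate
  Longitude: split at 3 digits → 116° and 0.58273′; 116 + 0.58273/60 = 116.0097122
  hemisphere W, so the sign is −
Point 4:
  φ: 7.252′ = 0.120867°; total 89.1208667
  S ⇒ negate
  Lon: 36.45′ = 0.607500°; total 41.6075000
  W → negative
Point 5:
  Lat: 52′ + 53″ = 52.88333′; 0 + 52.88333/60 = 0.8813889
  N → positive
  Lon: 0 + 4/60 + 30.16/3600 = 0.0750444
  W ⇒ negate
Point 6:
  Latitude: degrees = first 2 digits = 89, minutes = 31.3294; 89 + 31.3294/60 = 89.5221567
  N ⇒ keep positive
  λ: split at 3 digits → 062° and 47.935′; 62 + 47.935/60 = 62.7989167
  W → negative

1. -39.723750, -0.129167
2. 89.514883, 104.020683
3. -49.644145, -116.009712
4. -89.120867, -41.607500
5. 0.881389, -0.075044
6. 89.522157, -62.798917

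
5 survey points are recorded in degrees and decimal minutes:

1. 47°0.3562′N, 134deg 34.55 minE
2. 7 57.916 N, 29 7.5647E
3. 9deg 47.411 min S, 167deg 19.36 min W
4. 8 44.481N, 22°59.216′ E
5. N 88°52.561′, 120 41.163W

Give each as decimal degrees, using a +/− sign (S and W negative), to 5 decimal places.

Point 1:
  Lat: 47 + 0.3562/60 = 47.005937
  N → positive
  λ: 134 + 34.55/60 = 134.575833
  E → positive
Point 2:
  Latitude: 7 + 57.916/60 = 7.965267
  N ⇒ keep positive
  λ: 7.5647′ = 0.126078°; total 29.126078
  E ⇒ keep positive
Point 3:
  Latitude: 9 + 47.411/60 = 9.790183
  S ⇒ negate
  Lon: 167 + 19.36/60 = 167.322667
  hemisphere W, so the sign is −
Point 4:
  Lat: 8 + 44.481/60 = 8.741350
  N ⇒ keep positive
  λ: 22 + 59.216/60 = 22.986933
  E ⇒ keep positive
Point 5:
  Lat: 88 + 52.561/60 = 88.876017
  N → positive
  Lon: 120 + 41.163/60 = 120.686050
  W ⇒ negate

1. 47.00594, 134.57583
2. 7.96527, 29.12608
3. -9.79018, -167.32267
4. 8.74135, 22.98693
5. 88.87602, -120.68605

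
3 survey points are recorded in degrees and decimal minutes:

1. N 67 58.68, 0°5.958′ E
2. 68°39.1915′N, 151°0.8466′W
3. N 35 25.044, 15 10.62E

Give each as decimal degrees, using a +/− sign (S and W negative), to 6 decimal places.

Point 1:
  Latitude: 58.68′ = 0.978000°; total 67.9780000
  N → positive
  Longitude: 0 + 5.958/60 = 0.0993000
  E ⇒ keep positive
Point 2:
  φ: 39.1915′ = 0.653192°; total 68.6531917
  N → positive
  Lon: 151 + 0.8466/60 = 151.0141100
  W ⇒ negate
Point 3:
  Latitude: 35 + 25.044/60 = 35.4174000
  N ⇒ keep positive
  Lon: 10.62′ = 0.177000°; total 15.1770000
  E → positive

1. 67.978000, 0.099300
2. 68.653192, -151.014110
3. 35.417400, 15.177000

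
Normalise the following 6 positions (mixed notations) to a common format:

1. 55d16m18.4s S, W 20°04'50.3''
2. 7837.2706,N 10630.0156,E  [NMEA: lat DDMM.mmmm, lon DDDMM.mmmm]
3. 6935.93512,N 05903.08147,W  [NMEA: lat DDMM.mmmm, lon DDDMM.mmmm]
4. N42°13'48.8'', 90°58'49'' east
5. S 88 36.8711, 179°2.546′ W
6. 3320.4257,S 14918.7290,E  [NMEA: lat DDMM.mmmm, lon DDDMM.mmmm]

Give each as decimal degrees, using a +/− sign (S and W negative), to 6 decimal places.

1. -55.271778, -20.080639
2. 78.621177, 106.500260
3. 69.598919, -59.051358
4. 42.230222, 90.980278
5. -88.614518, -179.042433
6. -33.340428, 149.312150

Point 1:
  Latitude: 55° + 16/60 + 18.4/3600 = 55 + 0.266667 + 0.005111 = 55.2717778
  S ⇒ negate
  Longitude: 20 + 4/60 + 50.3/3600 = 20.0806389
  W ⇒ negate
Point 2:
  φ: split at 2 digits → 78° and 37.2706′; 78 + 37.2706/60 = 78.6211767
  N ⇒ keep positive
  λ: degrees = first 3 digits = 106, minutes = 30.0156; 106 + 30.0156/60 = 106.5002600
  E → positive
Point 3:
  Lat: split at 2 digits → 69° and 35.93512′; 69 + 35.93512/60 = 69.5989187
  N ⇒ keep positive
  Lon: degrees = first 3 digits = 59, minutes = 3.08147; 59 + 3.08147/60 = 59.0513578
  W ⇒ negate
Point 4:
  Lat: 42° + 13/60 + 48.8/3600 = 42 + 0.216667 + 0.013556 = 42.2302222
  N ⇒ keep positive
  Lon: 90° + 58/60 + 49/3600 = 90 + 0.966667 + 0.013611 = 90.9802778
  E → positive
Point 5:
  φ: 88 + 36.8711/60 = 88.6145183
  S ⇒ negate
  Longitude: 2.546′ = 0.042433°; total 179.0424333
  W → negative
Point 6:
  Latitude: split at 2 digits → 33° and 20.4257′; 33 + 20.4257/60 = 33.3404283
  S ⇒ negate
  Longitude: degrees = first 3 digits = 149, minutes = 18.729; 149 + 18.729/60 = 149.3121500
  E → positive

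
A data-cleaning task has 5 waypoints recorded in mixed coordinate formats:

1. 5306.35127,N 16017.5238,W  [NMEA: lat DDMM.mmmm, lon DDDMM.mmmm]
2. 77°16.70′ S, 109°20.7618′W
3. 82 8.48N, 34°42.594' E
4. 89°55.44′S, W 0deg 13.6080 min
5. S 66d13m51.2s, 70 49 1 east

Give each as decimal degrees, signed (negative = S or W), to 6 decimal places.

1. 53.105855, -160.292063
2. -77.278333, -109.346030
3. 82.141333, 34.709900
4. -89.924000, -0.226800
5. -66.230889, 70.816944

Point 1:
  φ: split at 2 digits → 53° and 6.35127′; 53 + 6.35127/60 = 53.1058545
  N ⇒ keep positive
  λ: split at 3 digits → 160° and 17.5238′; 160 + 17.5238/60 = 160.2920633
  W → negative
Point 2:
  φ: 77 + 16.7/60 = 77.2783333
  S ⇒ negate
  Lon: 109 + 20.7618/60 = 109.3460300
  W → negative
Point 3:
  φ: 8.48′ = 0.141333°; total 82.1413333
  N ⇒ keep positive
  Lon: 34 + 42.594/60 = 34.7099000
  E → positive
Point 4:
  Latitude: 55.44′ = 0.924000°; total 89.9240000
  S → negative
  λ: 13.608′ = 0.226800°; total 0.2268000
  hemisphere W, so the sign is −
Point 5:
  Lat: 66° + 13/60 + 51.2/3600 = 66 + 0.216667 + 0.014222 = 66.2308889
  S → negative
  λ: 70 + 49/60 + 1/3600 = 70.8169444
  E ⇒ keep positive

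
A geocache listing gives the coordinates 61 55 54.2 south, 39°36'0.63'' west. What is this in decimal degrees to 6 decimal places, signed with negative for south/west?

φ: 55′ + 54.2″ = 55.90333′; 61 + 55.90333/60 = 61.9317222
hemisphere S, so the sign is −
λ: 39 + 36/60 + 0.63/3600 = 39.6001750
W → negative

-61.931722, -39.600175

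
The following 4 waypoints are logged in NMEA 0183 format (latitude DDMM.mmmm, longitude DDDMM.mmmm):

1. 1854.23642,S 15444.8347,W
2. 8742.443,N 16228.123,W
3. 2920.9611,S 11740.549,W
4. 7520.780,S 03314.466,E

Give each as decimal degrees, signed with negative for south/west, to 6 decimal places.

1. -18.903940, -154.747245
2. 87.707383, -162.468717
3. -29.349352, -117.675817
4. -75.346333, 33.241100

Point 1:
  Latitude: degrees = first 2 digits = 18, minutes = 54.23642; 18 + 54.23642/60 = 18.9039403
  S → negative
  Lon: degrees = first 3 digits = 154, minutes = 44.8347; 154 + 44.8347/60 = 154.7472450
  W → negative
Point 2:
  Latitude: degrees = first 2 digits = 87, minutes = 42.443; 87 + 42.443/60 = 87.7073833
  N → positive
  λ: split at 3 digits → 162° and 28.123′; 162 + 28.123/60 = 162.4687167
  W ⇒ negate
Point 3:
  Latitude: degrees = first 2 digits = 29, minutes = 20.9611; 29 + 20.9611/60 = 29.3493517
  S ⇒ negate
  Longitude: degrees = first 3 digits = 117, minutes = 40.549; 117 + 40.549/60 = 117.6758167
  W → negative
Point 4:
  Lat: split at 2 digits → 75° and 20.78′; 75 + 20.78/60 = 75.3463333
  S → negative
  λ: split at 3 digits → 033° and 14.466′; 33 + 14.466/60 = 33.2411000
  E → positive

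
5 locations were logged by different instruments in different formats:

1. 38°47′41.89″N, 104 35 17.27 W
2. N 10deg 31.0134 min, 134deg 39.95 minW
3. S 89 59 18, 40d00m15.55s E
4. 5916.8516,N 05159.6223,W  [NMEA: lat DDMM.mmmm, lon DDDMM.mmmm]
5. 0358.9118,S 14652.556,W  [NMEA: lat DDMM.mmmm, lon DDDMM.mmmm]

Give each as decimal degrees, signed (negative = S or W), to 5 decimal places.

1. 38.79497, -104.58813
2. 10.51689, -134.66583
3. -89.98833, 40.00432
4. 59.28086, -51.99371
5. -3.98186, -146.87593

Point 1:
  Latitude: 38° + 47/60 + 41.89/3600 = 38 + 0.783333 + 0.011636 = 38.794969
  N → positive
  Longitude: 35′ + 17.27″ = 35.28783′; 104 + 35.28783/60 = 104.588131
  W ⇒ negate
Point 2:
  Latitude: 31.0134′ = 0.516890°; total 10.516890
  N → positive
  Longitude: 134 + 39.95/60 = 134.665833
  W → negative
Point 3:
  Latitude: 89° + 59/60 + 18/3600 = 89 + 0.983333 + 0.005000 = 89.988333
  S → negative
  λ: 40° + 0/60 + 15.55/3600 = 40 + 0.000000 + 0.004319 = 40.004319
  E ⇒ keep positive
Point 4:
  Lat: split at 2 digits → 59° and 16.8516′; 59 + 16.8516/60 = 59.280860
  N → positive
  λ: split at 3 digits → 051° and 59.6223′; 51 + 59.6223/60 = 51.993705
  hemisphere W, so the sign is −
Point 5:
  φ: degrees = first 2 digits = 3, minutes = 58.9118; 3 + 58.9118/60 = 3.981863
  S ⇒ negate
  Lon: split at 3 digits → 146° and 52.556′; 146 + 52.556/60 = 146.875933
  W ⇒ negate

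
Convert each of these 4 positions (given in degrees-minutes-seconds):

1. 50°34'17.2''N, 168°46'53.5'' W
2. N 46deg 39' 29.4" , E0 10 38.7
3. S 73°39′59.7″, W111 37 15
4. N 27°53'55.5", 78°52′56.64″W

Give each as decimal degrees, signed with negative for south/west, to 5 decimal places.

1. 50.57144, -168.78153
2. 46.65817, 0.17742
3. -73.66658, -111.62083
4. 27.89875, -78.88240

Point 1:
  Latitude: 50 + 34/60 + 17.2/3600 = 50.571444
  N → positive
  λ: 46′ + 53.5″ = 46.89167′; 168 + 46.89167/60 = 168.781528
  W ⇒ negate
Point 2:
  Lat: 46 + 39/60 + 29.4/3600 = 46.658167
  N ⇒ keep positive
  Lon: 0° + 10/60 + 38.7/3600 = 0 + 0.166667 + 0.010750 = 0.177417
  E → positive
Point 3:
  Latitude: 73° + 39/60 + 59.7/3600 = 73 + 0.650000 + 0.016583 = 73.666583
  S ⇒ negate
  Longitude: 37′ + 15″ = 37.25000′; 111 + 37.25000/60 = 111.620833
  W ⇒ negate
Point 4:
  φ: 27 + 53/60 + 55.5/3600 = 27.898750
  N → positive
  Lon: 78° + 52/60 + 56.64/3600 = 78 + 0.866667 + 0.015733 = 78.882400
  W ⇒ negate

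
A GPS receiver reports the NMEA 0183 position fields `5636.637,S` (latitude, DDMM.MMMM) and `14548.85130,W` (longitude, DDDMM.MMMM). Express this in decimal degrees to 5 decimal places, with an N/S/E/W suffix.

56.61062° S, 145.81419° W

Lat: degrees = first 2 digits = 56, minutes = 36.637; 56 + 36.637/60 = 56.610617
Longitude: degrees = first 3 digits = 145, minutes = 48.8513; 145 + 48.8513/60 = 145.814188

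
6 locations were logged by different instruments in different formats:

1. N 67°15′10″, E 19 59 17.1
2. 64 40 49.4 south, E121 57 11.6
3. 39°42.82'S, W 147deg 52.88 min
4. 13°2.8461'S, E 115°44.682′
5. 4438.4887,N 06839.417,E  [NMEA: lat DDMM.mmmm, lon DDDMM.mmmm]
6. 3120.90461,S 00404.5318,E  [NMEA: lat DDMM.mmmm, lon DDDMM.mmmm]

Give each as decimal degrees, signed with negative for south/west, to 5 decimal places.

Point 1:
  Latitude: 15′ + 10″ = 15.16667′; 67 + 15.16667/60 = 67.252778
  N → positive
  Lon: 19° + 59/60 + 17.1/3600 = 19 + 0.983333 + 0.004750 = 19.988083
  E ⇒ keep positive
Point 2:
  Lat: 40′ + 49.4″ = 40.82333′; 64 + 40.82333/60 = 64.680389
  S → negative
  λ: 57′ + 11.6″ = 57.19333′; 121 + 57.19333/60 = 121.953222
  E ⇒ keep positive
Point 3:
  Latitude: 39 + 42.82/60 = 39.713667
  S → negative
  Longitude: 147 + 52.88/60 = 147.881333
  W ⇒ negate
Point 4:
  φ: 13 + 2.8461/60 = 13.047435
  S ⇒ negate
  Longitude: 115 + 44.682/60 = 115.744700
  E ⇒ keep positive
Point 5:
  φ: degrees = first 2 digits = 44, minutes = 38.4887; 44 + 38.4887/60 = 44.641478
  N ⇒ keep positive
  Longitude: degrees = first 3 digits = 68, minutes = 39.417; 68 + 39.417/60 = 68.656950
  E ⇒ keep positive
Point 6:
  φ: split at 2 digits → 31° and 20.90461′; 31 + 20.90461/60 = 31.348410
  hemisphere S, so the sign is −
  Longitude: degrees = first 3 digits = 4, minutes = 4.5318; 4 + 4.5318/60 = 4.075530
  E → positive

1. 67.25278, 19.98808
2. -64.68039, 121.95322
3. -39.71367, -147.88133
4. -13.04744, 115.74470
5. 44.64148, 68.65695
6. -31.34841, 4.07553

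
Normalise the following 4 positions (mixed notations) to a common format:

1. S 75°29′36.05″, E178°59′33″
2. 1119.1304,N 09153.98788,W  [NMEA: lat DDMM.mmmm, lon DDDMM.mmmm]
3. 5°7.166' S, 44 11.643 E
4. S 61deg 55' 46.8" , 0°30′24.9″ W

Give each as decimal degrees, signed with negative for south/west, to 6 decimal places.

1. -75.493347, 178.992500
2. 11.318840, -91.899798
3. -5.119433, 44.194050
4. -61.929667, -0.506917

Point 1:
  Lat: 29′ + 36.05″ = 29.60083′; 75 + 29.60083/60 = 75.4933472
  S → negative
  Lon: 178 + 59/60 + 33/3600 = 178.9925000
  E ⇒ keep positive
Point 2:
  Lat: degrees = first 2 digits = 11, minutes = 19.1304; 11 + 19.1304/60 = 11.3188400
  N ⇒ keep positive
  λ: degrees = first 3 digits = 91, minutes = 53.98788; 91 + 53.98788/60 = 91.8997980
  W → negative
Point 3:
  φ: 7.166′ = 0.119433°; total 5.1194333
  S → negative
  Longitude: 11.643′ = 0.194050°; total 44.1940500
  E ⇒ keep positive
Point 4:
  Latitude: 61 + 55/60 + 46.8/3600 = 61.9296667
  S → negative
  λ: 0 + 30/60 + 24.9/3600 = 0.5069167
  W ⇒ negate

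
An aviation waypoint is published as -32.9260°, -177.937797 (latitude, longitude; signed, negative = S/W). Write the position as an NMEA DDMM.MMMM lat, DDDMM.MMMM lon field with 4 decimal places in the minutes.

3255.5600,S / 17756.2678,W

Latitude is negative → S; |value| = 32.926000
Latitude: 32° + 0.926000 × 60 = 32° 55.560000′
Longitude is negative → W; |value| = 177.937797
Longitude: fractional part 0.937797 → 56.267820 minutes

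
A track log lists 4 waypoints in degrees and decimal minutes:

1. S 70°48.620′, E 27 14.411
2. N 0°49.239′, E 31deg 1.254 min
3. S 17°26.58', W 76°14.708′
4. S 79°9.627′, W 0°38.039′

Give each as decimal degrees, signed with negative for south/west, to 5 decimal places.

1. -70.81033, 27.24018
2. 0.82065, 31.02090
3. -17.44300, -76.24513
4. -79.16045, -0.63398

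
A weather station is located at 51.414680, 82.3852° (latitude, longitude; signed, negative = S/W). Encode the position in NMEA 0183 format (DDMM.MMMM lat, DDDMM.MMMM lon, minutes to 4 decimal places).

Lat: fractional part 0.414680 → 24.880800 minutes
Longitude: 82° + 0.385200 × 60 = 82° 23.112000′

5124.8808,N / 08223.1120,E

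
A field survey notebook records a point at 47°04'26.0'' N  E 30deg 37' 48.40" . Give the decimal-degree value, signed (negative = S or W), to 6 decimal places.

Latitude: 47° + 4/60 + 26/3600 = 47 + 0.066667 + 0.007222 = 47.0738889
N → positive
Longitude: 30 + 37/60 + 48.4/3600 = 30.6301111
E → positive

47.073889, 30.630111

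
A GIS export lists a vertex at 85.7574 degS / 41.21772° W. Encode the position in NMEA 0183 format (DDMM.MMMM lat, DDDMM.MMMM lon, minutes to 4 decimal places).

8545.4440,S / 04113.0632,W

Latitude: fractional part 0.757400 → 45.444000 minutes
λ: 41° + 0.217720 × 60 = 41° 13.063200′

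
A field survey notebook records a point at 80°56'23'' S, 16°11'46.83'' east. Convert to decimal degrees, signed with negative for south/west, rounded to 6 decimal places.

Lat: 56′ + 23″ = 56.38333′; 80 + 56.38333/60 = 80.9397222
S → negative
Longitude: 16 + 11/60 + 46.83/3600 = 16.1963417
E → positive

-80.939722, 16.196342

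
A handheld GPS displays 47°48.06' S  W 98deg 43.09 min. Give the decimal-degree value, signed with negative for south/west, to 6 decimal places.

-47.801000, -98.718167

Lat: 48.06′ = 0.801000°; total 47.8010000
S ⇒ negate
λ: 43.09′ = 0.718167°; total 98.7181667
hemisphere W, so the sign is −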